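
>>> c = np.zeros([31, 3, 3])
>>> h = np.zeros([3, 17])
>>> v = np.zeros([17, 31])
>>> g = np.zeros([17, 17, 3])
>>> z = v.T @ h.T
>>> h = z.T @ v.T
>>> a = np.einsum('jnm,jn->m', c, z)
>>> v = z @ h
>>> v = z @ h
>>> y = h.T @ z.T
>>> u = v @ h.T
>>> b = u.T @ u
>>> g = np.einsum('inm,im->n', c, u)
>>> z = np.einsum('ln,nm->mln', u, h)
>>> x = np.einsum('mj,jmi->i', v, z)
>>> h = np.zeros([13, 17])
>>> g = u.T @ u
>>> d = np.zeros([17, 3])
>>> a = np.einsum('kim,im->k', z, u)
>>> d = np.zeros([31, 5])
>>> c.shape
(31, 3, 3)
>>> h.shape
(13, 17)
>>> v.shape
(31, 17)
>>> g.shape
(3, 3)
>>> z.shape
(17, 31, 3)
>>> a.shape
(17,)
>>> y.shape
(17, 31)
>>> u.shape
(31, 3)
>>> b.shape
(3, 3)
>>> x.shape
(3,)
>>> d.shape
(31, 5)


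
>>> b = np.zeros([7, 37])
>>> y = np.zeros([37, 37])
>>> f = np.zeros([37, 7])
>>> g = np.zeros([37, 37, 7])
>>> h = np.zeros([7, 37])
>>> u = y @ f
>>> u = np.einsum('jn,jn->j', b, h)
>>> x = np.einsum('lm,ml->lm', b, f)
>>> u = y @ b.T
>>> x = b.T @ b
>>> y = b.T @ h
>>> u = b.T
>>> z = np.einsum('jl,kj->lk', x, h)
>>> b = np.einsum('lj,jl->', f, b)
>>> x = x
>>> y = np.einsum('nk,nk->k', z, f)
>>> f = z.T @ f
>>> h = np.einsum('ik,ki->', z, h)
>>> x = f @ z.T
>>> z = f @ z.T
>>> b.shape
()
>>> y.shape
(7,)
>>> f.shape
(7, 7)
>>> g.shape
(37, 37, 7)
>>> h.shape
()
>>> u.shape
(37, 7)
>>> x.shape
(7, 37)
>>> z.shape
(7, 37)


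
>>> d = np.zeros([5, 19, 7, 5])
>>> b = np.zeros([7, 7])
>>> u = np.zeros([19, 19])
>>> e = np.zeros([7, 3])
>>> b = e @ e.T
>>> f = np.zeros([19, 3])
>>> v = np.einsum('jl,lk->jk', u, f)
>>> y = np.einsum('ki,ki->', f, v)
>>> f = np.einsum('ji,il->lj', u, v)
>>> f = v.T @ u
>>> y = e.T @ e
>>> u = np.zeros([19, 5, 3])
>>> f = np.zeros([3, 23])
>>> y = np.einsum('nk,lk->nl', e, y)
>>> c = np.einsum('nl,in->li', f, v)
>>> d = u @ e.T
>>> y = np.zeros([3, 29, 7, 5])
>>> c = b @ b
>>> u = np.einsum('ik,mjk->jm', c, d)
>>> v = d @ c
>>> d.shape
(19, 5, 7)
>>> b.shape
(7, 7)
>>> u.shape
(5, 19)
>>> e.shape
(7, 3)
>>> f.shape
(3, 23)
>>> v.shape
(19, 5, 7)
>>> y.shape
(3, 29, 7, 5)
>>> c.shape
(7, 7)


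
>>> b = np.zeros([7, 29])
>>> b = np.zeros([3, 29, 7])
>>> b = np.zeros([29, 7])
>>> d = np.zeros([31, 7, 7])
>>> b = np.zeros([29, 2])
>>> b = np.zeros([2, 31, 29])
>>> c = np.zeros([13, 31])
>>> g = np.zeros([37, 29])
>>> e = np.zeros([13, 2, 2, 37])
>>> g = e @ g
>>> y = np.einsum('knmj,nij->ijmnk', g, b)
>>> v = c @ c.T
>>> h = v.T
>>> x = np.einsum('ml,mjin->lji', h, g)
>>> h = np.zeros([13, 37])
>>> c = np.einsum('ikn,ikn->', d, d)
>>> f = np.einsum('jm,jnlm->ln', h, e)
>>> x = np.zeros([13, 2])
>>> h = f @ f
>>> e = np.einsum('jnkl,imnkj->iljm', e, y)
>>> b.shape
(2, 31, 29)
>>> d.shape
(31, 7, 7)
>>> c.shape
()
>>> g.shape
(13, 2, 2, 29)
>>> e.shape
(31, 37, 13, 29)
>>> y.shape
(31, 29, 2, 2, 13)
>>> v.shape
(13, 13)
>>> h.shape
(2, 2)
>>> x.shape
(13, 2)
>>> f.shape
(2, 2)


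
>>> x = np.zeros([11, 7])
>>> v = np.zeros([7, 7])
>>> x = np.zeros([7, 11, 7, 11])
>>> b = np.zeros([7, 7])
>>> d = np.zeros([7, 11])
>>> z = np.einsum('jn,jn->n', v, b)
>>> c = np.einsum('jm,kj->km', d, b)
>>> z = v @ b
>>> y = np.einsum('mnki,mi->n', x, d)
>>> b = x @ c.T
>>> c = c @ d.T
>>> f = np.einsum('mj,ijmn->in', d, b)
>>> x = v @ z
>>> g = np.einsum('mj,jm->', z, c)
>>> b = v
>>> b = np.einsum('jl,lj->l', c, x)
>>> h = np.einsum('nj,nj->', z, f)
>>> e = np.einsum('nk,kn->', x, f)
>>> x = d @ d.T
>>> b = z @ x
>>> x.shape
(7, 7)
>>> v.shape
(7, 7)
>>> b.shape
(7, 7)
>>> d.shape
(7, 11)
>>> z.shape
(7, 7)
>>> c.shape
(7, 7)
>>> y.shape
(11,)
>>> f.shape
(7, 7)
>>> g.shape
()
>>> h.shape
()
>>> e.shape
()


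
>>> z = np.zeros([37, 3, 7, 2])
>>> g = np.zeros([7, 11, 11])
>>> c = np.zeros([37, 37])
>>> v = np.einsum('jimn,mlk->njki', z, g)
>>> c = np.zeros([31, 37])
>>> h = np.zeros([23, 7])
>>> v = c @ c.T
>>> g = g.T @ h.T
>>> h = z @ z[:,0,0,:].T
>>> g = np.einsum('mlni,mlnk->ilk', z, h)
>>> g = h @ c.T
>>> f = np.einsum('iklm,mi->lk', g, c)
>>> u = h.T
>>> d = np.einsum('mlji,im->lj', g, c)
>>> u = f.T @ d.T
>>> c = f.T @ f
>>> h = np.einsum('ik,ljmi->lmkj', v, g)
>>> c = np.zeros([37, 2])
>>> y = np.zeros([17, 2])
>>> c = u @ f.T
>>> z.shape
(37, 3, 7, 2)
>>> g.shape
(37, 3, 7, 31)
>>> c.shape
(3, 7)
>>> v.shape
(31, 31)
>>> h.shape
(37, 7, 31, 3)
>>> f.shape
(7, 3)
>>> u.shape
(3, 3)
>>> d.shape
(3, 7)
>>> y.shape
(17, 2)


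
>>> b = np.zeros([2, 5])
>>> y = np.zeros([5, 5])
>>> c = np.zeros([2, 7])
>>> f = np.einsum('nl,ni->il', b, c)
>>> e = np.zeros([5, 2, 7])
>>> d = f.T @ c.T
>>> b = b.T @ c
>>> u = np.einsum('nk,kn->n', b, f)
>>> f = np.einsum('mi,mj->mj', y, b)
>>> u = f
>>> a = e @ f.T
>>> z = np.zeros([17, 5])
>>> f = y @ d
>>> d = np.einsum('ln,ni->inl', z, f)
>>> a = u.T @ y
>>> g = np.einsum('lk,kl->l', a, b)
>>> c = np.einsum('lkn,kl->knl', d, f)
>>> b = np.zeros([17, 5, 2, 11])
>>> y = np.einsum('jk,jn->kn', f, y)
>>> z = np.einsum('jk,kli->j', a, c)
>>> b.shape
(17, 5, 2, 11)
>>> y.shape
(2, 5)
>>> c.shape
(5, 17, 2)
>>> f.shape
(5, 2)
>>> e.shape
(5, 2, 7)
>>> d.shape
(2, 5, 17)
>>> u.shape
(5, 7)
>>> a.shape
(7, 5)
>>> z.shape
(7,)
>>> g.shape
(7,)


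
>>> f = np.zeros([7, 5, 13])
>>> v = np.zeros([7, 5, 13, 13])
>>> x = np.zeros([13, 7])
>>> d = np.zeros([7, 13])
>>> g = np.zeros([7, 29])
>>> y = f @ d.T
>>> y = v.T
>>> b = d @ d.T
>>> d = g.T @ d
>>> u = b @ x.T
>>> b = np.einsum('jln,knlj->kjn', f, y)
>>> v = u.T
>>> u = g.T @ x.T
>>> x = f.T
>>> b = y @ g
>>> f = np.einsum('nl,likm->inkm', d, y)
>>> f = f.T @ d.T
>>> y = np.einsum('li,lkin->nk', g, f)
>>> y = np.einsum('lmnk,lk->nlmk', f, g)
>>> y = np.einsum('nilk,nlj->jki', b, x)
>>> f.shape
(7, 5, 29, 29)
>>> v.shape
(13, 7)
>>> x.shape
(13, 5, 7)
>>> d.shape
(29, 13)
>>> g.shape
(7, 29)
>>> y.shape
(7, 29, 13)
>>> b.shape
(13, 13, 5, 29)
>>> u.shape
(29, 13)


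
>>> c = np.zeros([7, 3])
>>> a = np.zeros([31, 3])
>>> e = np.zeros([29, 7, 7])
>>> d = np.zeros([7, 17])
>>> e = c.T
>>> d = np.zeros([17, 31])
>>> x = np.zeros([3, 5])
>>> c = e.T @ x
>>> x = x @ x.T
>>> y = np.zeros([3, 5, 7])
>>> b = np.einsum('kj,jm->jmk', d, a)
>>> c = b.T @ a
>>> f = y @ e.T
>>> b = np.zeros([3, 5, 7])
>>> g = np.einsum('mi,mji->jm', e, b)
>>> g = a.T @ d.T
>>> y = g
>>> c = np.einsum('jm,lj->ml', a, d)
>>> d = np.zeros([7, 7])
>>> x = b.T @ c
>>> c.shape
(3, 17)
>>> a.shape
(31, 3)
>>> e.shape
(3, 7)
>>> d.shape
(7, 7)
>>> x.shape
(7, 5, 17)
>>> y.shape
(3, 17)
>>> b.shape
(3, 5, 7)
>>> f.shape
(3, 5, 3)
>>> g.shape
(3, 17)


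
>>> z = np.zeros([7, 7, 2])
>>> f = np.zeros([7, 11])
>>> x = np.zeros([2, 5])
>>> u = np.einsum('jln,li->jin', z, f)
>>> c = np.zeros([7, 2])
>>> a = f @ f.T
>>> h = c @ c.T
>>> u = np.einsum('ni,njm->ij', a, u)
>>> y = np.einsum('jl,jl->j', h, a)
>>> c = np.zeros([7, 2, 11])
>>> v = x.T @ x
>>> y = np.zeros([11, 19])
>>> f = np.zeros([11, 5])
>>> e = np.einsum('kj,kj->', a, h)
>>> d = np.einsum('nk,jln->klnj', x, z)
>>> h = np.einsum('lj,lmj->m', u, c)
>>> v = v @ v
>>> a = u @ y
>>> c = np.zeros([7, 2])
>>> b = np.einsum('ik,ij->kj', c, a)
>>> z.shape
(7, 7, 2)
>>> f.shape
(11, 5)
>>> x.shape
(2, 5)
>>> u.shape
(7, 11)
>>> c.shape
(7, 2)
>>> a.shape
(7, 19)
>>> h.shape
(2,)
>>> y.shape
(11, 19)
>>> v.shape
(5, 5)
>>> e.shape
()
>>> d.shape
(5, 7, 2, 7)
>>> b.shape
(2, 19)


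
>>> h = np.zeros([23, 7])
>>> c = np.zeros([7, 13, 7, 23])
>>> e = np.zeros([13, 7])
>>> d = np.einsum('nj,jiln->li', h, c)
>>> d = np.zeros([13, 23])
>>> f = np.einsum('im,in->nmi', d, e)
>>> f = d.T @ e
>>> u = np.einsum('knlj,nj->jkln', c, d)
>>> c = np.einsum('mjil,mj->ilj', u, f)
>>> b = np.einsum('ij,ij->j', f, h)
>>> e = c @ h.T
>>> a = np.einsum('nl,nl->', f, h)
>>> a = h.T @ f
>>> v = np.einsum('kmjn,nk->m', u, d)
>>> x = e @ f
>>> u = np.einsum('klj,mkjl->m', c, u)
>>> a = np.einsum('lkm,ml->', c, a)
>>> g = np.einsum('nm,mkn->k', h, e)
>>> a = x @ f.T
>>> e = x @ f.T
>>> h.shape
(23, 7)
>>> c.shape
(7, 13, 7)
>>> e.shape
(7, 13, 23)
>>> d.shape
(13, 23)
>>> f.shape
(23, 7)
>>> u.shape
(23,)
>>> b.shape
(7,)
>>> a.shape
(7, 13, 23)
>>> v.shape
(7,)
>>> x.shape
(7, 13, 7)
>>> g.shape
(13,)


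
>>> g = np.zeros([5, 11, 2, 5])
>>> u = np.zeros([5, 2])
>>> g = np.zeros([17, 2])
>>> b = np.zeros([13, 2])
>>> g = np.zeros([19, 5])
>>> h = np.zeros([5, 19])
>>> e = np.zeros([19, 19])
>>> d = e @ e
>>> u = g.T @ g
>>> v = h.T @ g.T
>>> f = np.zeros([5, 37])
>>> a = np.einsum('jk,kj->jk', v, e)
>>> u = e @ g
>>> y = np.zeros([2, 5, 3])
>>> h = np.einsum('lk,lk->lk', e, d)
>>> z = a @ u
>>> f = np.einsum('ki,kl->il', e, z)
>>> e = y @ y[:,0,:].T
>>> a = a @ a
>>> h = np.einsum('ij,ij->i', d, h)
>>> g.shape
(19, 5)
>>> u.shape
(19, 5)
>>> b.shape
(13, 2)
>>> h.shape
(19,)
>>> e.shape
(2, 5, 2)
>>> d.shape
(19, 19)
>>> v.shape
(19, 19)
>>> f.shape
(19, 5)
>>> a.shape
(19, 19)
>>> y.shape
(2, 5, 3)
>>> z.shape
(19, 5)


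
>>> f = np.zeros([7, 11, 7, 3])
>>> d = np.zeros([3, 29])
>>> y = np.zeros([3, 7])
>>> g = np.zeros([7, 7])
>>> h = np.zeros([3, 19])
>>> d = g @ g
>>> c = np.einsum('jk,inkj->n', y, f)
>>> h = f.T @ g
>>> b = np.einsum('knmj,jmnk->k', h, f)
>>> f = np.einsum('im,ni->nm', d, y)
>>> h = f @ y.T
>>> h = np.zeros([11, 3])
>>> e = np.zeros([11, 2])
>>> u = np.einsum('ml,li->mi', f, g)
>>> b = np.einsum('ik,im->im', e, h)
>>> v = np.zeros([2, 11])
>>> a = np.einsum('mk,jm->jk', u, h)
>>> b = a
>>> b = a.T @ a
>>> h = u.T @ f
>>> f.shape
(3, 7)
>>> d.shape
(7, 7)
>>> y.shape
(3, 7)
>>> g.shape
(7, 7)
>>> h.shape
(7, 7)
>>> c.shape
(11,)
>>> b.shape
(7, 7)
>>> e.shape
(11, 2)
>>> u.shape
(3, 7)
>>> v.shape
(2, 11)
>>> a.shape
(11, 7)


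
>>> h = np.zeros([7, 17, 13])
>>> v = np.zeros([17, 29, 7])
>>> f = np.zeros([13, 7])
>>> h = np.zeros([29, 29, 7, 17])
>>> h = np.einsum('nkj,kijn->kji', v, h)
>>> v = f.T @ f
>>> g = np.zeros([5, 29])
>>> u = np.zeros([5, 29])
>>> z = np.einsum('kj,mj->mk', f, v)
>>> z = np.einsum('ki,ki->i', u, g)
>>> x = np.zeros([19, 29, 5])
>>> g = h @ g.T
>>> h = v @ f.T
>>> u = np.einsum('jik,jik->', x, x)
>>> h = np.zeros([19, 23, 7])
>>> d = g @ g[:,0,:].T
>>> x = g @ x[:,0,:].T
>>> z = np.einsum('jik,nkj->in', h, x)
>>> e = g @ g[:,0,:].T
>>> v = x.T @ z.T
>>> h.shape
(19, 23, 7)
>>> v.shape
(19, 7, 23)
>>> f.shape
(13, 7)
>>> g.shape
(29, 7, 5)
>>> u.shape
()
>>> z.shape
(23, 29)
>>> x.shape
(29, 7, 19)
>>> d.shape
(29, 7, 29)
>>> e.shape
(29, 7, 29)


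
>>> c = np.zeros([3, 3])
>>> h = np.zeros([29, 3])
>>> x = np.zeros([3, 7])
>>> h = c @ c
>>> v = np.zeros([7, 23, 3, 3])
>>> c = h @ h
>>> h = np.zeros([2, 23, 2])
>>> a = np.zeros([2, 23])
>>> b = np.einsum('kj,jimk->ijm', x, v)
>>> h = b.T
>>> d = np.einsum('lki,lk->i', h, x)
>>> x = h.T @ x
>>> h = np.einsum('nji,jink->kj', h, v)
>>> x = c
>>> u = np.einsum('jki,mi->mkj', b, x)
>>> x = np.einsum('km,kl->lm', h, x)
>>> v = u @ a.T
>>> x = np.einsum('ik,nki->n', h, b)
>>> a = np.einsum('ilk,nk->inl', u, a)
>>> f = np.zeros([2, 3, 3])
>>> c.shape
(3, 3)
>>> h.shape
(3, 7)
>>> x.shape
(23,)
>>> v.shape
(3, 7, 2)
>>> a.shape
(3, 2, 7)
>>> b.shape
(23, 7, 3)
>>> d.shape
(23,)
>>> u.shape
(3, 7, 23)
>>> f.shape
(2, 3, 3)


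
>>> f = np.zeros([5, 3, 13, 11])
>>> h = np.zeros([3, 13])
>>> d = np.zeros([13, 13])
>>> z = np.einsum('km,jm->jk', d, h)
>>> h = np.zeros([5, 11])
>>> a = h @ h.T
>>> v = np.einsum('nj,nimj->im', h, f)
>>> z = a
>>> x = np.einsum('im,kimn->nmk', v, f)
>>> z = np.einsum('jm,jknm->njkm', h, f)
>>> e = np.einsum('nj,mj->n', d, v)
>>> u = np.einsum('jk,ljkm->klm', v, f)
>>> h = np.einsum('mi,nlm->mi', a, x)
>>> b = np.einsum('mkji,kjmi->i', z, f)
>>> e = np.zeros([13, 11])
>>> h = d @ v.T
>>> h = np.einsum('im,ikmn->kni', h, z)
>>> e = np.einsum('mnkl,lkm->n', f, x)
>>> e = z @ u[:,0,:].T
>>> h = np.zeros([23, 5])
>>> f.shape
(5, 3, 13, 11)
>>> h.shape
(23, 5)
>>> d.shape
(13, 13)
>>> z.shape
(13, 5, 3, 11)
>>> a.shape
(5, 5)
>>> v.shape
(3, 13)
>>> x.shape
(11, 13, 5)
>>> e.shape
(13, 5, 3, 13)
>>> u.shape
(13, 5, 11)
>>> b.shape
(11,)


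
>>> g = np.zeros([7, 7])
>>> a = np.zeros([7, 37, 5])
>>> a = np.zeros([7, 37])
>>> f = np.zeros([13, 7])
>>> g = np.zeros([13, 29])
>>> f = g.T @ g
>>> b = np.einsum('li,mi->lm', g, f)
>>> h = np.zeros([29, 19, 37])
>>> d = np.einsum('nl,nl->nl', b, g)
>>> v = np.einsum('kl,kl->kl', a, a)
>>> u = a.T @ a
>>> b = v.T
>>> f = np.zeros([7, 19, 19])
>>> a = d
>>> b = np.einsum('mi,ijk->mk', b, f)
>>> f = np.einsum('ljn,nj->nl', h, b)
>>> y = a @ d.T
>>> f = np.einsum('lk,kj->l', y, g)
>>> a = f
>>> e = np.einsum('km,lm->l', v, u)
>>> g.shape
(13, 29)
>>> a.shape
(13,)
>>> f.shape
(13,)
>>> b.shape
(37, 19)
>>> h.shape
(29, 19, 37)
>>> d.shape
(13, 29)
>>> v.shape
(7, 37)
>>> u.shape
(37, 37)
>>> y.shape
(13, 13)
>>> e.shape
(37,)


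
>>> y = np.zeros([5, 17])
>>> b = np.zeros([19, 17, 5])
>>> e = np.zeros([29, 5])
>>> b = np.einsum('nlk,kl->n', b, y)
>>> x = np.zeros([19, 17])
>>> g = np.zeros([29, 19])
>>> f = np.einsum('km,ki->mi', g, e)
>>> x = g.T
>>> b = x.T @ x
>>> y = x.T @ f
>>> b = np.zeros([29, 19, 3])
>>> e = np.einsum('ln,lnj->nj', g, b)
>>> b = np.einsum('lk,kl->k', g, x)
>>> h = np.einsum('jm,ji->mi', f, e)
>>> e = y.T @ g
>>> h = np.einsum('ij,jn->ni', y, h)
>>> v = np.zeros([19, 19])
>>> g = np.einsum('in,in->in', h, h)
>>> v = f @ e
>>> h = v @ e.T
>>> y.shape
(29, 5)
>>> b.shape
(19,)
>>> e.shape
(5, 19)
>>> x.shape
(19, 29)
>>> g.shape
(3, 29)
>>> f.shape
(19, 5)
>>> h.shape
(19, 5)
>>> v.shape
(19, 19)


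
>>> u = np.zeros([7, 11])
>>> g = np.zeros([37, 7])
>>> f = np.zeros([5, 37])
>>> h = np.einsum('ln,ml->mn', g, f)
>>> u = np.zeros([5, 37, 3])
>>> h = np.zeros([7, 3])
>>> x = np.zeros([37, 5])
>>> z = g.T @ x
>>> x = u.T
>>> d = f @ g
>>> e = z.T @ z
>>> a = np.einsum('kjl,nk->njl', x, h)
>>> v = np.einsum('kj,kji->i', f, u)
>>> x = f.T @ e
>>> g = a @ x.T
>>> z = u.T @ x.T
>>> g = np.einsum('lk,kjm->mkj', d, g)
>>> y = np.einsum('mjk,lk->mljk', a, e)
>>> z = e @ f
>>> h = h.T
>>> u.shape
(5, 37, 3)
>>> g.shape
(37, 7, 37)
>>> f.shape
(5, 37)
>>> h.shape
(3, 7)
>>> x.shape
(37, 5)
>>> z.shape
(5, 37)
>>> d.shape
(5, 7)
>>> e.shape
(5, 5)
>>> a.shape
(7, 37, 5)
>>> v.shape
(3,)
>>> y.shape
(7, 5, 37, 5)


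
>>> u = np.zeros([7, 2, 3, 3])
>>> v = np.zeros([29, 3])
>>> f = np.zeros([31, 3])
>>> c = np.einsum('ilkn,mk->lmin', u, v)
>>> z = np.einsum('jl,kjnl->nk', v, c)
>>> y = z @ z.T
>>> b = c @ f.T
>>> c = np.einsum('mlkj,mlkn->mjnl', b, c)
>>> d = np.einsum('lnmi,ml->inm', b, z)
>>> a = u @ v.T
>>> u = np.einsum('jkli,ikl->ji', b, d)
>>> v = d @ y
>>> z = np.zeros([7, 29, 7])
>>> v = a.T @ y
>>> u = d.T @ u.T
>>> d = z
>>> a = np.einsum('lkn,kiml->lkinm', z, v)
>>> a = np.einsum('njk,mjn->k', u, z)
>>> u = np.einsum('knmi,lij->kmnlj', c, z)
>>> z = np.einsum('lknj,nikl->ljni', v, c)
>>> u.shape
(2, 3, 31, 7, 7)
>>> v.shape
(29, 3, 2, 7)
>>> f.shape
(31, 3)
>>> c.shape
(2, 31, 3, 29)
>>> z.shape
(29, 7, 2, 31)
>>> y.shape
(7, 7)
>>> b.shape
(2, 29, 7, 31)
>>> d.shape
(7, 29, 7)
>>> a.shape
(2,)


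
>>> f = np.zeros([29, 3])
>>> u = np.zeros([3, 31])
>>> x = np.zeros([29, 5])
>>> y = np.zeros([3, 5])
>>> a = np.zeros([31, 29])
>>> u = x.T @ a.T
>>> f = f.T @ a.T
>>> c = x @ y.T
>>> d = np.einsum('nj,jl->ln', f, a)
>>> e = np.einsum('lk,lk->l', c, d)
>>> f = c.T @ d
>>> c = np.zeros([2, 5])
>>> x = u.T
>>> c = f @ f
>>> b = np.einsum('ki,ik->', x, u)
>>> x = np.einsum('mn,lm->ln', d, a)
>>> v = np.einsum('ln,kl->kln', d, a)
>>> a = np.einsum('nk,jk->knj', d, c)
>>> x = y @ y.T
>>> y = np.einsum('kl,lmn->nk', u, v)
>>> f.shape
(3, 3)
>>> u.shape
(5, 31)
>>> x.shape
(3, 3)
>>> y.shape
(3, 5)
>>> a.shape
(3, 29, 3)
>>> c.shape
(3, 3)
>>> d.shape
(29, 3)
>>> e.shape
(29,)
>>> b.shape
()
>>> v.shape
(31, 29, 3)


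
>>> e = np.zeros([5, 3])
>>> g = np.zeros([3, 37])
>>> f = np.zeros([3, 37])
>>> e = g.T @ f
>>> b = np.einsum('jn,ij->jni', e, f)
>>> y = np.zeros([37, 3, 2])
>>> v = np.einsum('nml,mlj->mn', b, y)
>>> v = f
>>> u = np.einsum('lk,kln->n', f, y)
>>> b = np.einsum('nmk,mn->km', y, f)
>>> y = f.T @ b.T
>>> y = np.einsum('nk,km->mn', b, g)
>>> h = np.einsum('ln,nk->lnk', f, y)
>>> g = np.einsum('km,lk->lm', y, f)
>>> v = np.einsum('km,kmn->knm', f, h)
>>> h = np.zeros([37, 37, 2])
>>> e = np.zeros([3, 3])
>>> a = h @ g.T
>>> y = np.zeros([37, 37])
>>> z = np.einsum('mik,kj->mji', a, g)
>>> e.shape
(3, 3)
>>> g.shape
(3, 2)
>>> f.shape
(3, 37)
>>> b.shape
(2, 3)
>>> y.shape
(37, 37)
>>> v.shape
(3, 2, 37)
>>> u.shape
(2,)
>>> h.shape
(37, 37, 2)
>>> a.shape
(37, 37, 3)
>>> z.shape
(37, 2, 37)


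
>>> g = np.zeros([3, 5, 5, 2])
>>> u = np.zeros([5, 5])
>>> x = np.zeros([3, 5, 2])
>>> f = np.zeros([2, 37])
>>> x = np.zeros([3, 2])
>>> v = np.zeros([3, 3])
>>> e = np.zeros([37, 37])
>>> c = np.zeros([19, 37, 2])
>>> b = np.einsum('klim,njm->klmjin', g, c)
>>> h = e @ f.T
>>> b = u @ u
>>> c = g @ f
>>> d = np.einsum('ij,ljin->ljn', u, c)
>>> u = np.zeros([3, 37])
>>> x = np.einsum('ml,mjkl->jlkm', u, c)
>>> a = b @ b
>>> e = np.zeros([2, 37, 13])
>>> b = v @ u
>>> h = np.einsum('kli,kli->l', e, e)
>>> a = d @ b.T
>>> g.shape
(3, 5, 5, 2)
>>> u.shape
(3, 37)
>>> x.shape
(5, 37, 5, 3)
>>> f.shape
(2, 37)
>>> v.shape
(3, 3)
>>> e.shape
(2, 37, 13)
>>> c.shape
(3, 5, 5, 37)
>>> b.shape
(3, 37)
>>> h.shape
(37,)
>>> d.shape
(3, 5, 37)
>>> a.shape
(3, 5, 3)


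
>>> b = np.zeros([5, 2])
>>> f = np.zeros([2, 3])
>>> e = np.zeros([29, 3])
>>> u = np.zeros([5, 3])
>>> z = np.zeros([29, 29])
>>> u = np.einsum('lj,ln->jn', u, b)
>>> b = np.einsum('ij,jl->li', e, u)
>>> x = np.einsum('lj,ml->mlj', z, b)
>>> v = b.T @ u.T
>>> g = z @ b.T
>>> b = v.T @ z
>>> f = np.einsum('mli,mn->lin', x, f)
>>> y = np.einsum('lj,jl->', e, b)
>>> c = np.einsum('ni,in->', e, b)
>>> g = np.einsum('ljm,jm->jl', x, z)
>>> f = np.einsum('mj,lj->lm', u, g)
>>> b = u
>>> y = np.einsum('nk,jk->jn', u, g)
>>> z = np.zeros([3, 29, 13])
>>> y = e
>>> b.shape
(3, 2)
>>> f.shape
(29, 3)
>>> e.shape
(29, 3)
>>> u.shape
(3, 2)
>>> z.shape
(3, 29, 13)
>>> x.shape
(2, 29, 29)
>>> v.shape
(29, 3)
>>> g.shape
(29, 2)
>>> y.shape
(29, 3)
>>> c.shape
()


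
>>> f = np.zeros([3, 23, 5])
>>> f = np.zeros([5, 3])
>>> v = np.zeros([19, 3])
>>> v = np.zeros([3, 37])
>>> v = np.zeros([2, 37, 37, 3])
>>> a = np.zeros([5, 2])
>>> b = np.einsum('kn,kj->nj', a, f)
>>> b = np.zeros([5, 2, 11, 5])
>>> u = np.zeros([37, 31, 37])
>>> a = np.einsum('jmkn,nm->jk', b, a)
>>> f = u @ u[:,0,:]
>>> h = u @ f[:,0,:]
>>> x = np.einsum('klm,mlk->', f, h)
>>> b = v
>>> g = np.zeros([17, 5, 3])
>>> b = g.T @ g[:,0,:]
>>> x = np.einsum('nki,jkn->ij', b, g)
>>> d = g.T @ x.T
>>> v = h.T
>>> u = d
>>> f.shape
(37, 31, 37)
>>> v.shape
(37, 31, 37)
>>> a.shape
(5, 11)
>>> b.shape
(3, 5, 3)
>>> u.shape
(3, 5, 3)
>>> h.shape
(37, 31, 37)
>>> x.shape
(3, 17)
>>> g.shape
(17, 5, 3)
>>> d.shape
(3, 5, 3)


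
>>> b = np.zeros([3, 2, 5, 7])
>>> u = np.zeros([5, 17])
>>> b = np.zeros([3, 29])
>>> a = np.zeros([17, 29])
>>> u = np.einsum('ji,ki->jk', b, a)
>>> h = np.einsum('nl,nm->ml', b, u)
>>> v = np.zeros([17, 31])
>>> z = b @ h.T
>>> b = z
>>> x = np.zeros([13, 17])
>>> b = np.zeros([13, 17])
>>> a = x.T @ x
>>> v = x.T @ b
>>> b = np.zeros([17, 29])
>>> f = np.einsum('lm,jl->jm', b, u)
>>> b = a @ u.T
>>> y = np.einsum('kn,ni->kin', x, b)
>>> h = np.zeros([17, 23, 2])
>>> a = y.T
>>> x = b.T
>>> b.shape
(17, 3)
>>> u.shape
(3, 17)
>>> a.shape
(17, 3, 13)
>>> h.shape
(17, 23, 2)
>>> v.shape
(17, 17)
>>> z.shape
(3, 17)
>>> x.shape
(3, 17)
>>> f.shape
(3, 29)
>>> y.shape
(13, 3, 17)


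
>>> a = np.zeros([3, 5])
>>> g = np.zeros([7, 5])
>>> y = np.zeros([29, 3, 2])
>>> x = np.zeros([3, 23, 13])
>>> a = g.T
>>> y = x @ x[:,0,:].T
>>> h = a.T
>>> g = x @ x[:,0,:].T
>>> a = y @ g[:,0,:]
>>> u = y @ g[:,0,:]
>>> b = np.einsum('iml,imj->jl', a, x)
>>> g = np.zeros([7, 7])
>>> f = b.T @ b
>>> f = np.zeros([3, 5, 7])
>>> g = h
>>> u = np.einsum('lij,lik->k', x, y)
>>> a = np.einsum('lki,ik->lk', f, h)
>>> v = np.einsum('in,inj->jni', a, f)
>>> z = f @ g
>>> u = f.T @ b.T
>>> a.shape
(3, 5)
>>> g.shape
(7, 5)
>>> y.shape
(3, 23, 3)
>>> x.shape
(3, 23, 13)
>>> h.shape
(7, 5)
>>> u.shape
(7, 5, 13)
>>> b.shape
(13, 3)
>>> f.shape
(3, 5, 7)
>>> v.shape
(7, 5, 3)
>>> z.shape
(3, 5, 5)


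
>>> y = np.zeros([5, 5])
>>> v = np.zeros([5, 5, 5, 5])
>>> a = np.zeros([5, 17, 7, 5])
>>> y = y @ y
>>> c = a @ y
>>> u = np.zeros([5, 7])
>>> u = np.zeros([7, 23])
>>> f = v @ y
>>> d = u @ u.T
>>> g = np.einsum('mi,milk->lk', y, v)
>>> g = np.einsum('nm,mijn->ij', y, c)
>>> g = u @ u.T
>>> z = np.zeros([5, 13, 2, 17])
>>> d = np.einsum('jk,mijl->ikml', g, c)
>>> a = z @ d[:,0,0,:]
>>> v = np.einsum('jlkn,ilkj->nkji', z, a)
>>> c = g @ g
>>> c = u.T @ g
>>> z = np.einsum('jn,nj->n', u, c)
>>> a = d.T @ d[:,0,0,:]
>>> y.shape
(5, 5)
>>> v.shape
(17, 2, 5, 5)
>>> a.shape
(5, 5, 7, 5)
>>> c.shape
(23, 7)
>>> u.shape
(7, 23)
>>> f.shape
(5, 5, 5, 5)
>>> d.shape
(17, 7, 5, 5)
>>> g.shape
(7, 7)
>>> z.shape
(23,)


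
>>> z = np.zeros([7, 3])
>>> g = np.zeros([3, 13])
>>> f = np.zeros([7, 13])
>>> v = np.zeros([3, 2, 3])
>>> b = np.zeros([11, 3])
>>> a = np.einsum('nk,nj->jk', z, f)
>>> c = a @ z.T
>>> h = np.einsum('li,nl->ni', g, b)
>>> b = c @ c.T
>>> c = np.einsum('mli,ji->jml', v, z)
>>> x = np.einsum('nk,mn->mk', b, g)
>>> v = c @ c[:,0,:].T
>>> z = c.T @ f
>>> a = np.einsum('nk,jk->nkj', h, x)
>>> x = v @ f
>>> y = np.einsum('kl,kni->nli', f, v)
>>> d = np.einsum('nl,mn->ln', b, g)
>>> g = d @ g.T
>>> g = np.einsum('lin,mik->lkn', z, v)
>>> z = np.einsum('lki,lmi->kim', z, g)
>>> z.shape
(3, 13, 7)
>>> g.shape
(2, 7, 13)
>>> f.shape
(7, 13)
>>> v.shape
(7, 3, 7)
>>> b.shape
(13, 13)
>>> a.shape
(11, 13, 3)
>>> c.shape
(7, 3, 2)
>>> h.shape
(11, 13)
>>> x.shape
(7, 3, 13)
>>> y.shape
(3, 13, 7)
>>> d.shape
(13, 13)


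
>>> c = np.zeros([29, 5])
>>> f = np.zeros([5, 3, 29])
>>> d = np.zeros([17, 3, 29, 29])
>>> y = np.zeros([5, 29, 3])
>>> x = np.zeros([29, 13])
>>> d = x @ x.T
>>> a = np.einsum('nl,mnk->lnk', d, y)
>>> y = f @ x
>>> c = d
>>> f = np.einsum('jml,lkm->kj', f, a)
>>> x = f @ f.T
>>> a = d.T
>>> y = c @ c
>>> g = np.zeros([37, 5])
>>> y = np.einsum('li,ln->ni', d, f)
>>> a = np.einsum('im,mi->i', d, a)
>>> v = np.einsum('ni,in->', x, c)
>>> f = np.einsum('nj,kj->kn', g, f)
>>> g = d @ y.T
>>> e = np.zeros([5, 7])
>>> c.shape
(29, 29)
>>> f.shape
(29, 37)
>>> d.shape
(29, 29)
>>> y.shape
(5, 29)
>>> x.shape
(29, 29)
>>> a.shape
(29,)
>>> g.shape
(29, 5)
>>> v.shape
()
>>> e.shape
(5, 7)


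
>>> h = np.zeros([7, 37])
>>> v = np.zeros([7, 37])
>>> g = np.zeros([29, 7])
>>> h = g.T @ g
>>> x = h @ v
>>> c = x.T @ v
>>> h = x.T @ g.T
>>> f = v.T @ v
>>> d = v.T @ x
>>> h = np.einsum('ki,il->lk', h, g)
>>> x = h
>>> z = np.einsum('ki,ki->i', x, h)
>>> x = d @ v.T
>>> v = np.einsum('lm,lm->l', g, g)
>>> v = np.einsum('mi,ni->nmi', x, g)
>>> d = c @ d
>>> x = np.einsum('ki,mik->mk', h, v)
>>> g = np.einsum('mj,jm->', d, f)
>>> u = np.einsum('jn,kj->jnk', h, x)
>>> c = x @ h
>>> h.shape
(7, 37)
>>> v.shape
(29, 37, 7)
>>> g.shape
()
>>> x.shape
(29, 7)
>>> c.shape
(29, 37)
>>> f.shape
(37, 37)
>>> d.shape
(37, 37)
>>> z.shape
(37,)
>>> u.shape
(7, 37, 29)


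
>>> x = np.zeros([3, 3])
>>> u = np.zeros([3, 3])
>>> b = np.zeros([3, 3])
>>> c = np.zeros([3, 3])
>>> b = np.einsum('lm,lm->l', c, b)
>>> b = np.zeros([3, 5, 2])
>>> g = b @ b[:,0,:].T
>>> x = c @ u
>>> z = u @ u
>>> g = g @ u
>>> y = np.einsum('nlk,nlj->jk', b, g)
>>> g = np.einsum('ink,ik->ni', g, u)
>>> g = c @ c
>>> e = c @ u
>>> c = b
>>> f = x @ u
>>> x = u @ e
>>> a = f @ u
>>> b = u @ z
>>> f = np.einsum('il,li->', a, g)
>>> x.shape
(3, 3)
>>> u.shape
(3, 3)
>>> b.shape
(3, 3)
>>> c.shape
(3, 5, 2)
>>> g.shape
(3, 3)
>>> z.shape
(3, 3)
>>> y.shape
(3, 2)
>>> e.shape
(3, 3)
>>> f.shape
()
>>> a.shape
(3, 3)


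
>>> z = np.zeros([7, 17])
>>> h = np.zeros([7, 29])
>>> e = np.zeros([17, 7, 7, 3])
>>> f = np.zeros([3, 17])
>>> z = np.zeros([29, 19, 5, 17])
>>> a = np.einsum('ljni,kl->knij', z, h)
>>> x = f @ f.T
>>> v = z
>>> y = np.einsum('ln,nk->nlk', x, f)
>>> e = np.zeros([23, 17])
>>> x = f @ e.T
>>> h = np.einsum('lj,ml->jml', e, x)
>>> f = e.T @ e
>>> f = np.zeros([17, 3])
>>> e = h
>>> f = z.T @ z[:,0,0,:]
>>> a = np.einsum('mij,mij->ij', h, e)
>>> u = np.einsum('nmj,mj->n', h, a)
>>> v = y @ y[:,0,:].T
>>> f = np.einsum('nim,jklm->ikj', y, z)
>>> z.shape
(29, 19, 5, 17)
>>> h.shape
(17, 3, 23)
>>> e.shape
(17, 3, 23)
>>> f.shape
(3, 19, 29)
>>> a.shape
(3, 23)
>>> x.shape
(3, 23)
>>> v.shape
(3, 3, 3)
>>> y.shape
(3, 3, 17)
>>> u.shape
(17,)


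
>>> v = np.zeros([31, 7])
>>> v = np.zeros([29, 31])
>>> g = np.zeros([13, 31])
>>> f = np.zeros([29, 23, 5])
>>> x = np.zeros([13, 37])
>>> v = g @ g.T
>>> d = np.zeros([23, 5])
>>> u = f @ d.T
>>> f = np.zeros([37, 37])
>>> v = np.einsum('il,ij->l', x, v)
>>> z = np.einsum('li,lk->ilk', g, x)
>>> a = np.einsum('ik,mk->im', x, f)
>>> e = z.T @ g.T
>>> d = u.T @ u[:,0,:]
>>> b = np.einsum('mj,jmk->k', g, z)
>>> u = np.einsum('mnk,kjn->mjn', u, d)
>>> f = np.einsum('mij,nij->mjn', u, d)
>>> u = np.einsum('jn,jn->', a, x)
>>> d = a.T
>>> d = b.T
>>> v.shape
(37,)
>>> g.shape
(13, 31)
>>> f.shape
(29, 23, 23)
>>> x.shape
(13, 37)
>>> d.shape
(37,)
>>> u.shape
()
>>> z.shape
(31, 13, 37)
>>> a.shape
(13, 37)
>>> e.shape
(37, 13, 13)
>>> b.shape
(37,)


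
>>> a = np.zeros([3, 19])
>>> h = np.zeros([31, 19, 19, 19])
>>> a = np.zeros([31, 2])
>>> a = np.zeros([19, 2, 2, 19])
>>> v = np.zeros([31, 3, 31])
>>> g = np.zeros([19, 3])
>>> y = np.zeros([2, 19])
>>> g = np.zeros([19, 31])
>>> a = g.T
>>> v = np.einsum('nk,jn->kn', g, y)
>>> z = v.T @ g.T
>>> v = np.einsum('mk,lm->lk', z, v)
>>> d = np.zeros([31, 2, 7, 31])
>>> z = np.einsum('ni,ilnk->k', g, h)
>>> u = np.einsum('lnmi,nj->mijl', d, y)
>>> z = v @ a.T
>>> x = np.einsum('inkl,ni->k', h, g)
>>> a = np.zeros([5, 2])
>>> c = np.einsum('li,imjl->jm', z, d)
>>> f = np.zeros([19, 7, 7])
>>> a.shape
(5, 2)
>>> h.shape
(31, 19, 19, 19)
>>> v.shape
(31, 19)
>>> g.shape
(19, 31)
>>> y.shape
(2, 19)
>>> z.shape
(31, 31)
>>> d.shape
(31, 2, 7, 31)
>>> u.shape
(7, 31, 19, 31)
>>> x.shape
(19,)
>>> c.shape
(7, 2)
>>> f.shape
(19, 7, 7)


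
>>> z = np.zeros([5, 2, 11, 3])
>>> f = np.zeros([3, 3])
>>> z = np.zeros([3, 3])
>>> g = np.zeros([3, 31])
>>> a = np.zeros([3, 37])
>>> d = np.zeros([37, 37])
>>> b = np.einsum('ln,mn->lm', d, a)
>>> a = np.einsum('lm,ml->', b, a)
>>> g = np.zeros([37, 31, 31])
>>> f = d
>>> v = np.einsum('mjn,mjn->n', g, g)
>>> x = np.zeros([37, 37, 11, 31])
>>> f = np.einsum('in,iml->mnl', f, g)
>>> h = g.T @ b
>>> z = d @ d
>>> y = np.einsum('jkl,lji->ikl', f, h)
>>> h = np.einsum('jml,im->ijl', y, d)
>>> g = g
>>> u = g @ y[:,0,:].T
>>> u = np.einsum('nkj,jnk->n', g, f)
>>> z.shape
(37, 37)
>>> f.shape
(31, 37, 31)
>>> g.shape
(37, 31, 31)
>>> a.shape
()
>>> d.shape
(37, 37)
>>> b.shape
(37, 3)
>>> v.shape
(31,)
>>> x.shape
(37, 37, 11, 31)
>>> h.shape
(37, 3, 31)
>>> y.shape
(3, 37, 31)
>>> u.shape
(37,)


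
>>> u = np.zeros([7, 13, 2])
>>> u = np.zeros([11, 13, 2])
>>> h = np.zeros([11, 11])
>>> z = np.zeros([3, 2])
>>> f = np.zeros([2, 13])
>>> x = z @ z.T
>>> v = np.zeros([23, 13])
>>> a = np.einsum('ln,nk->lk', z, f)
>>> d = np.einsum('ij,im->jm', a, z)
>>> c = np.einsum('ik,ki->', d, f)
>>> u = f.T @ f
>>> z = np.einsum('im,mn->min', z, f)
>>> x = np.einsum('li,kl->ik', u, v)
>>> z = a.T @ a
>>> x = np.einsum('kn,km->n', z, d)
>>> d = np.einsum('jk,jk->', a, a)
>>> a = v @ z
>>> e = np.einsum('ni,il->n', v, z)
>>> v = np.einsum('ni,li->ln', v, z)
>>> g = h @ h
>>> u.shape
(13, 13)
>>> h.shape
(11, 11)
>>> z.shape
(13, 13)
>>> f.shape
(2, 13)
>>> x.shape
(13,)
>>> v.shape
(13, 23)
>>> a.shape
(23, 13)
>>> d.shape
()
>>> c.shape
()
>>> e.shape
(23,)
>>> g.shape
(11, 11)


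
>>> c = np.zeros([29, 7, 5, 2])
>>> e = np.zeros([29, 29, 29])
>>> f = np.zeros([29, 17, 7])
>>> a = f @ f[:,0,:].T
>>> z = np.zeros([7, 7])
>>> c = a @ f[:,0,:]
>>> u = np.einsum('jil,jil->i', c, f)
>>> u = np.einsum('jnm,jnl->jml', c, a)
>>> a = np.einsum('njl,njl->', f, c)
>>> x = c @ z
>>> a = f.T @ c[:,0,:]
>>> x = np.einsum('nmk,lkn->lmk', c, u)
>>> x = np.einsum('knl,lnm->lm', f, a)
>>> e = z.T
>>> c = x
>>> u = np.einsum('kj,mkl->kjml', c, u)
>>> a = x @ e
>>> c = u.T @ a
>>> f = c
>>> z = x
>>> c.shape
(29, 29, 7, 7)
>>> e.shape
(7, 7)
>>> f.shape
(29, 29, 7, 7)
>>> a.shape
(7, 7)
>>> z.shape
(7, 7)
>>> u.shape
(7, 7, 29, 29)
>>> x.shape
(7, 7)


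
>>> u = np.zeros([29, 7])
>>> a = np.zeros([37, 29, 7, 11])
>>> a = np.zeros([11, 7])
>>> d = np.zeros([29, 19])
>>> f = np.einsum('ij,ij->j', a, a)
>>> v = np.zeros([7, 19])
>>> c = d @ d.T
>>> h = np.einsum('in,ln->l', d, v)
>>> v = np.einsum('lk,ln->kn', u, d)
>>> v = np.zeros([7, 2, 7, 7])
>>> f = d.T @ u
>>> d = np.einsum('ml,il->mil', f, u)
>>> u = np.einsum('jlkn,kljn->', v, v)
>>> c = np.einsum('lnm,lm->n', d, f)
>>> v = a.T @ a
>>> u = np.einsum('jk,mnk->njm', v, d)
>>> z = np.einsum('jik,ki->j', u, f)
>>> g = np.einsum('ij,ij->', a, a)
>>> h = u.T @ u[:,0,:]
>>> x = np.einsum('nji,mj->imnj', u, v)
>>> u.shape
(29, 7, 19)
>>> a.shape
(11, 7)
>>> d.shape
(19, 29, 7)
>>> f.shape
(19, 7)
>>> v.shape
(7, 7)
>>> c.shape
(29,)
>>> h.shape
(19, 7, 19)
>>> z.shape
(29,)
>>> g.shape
()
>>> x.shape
(19, 7, 29, 7)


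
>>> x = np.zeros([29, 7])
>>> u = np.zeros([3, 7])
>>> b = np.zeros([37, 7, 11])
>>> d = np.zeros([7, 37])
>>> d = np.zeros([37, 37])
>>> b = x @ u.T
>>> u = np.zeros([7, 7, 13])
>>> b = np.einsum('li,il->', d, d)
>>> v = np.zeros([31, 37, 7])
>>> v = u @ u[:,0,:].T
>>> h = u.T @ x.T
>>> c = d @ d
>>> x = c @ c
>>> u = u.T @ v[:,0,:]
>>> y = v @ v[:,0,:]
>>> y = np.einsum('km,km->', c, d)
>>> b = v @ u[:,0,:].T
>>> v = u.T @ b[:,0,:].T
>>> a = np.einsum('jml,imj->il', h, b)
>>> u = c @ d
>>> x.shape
(37, 37)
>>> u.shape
(37, 37)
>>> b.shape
(7, 7, 13)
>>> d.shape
(37, 37)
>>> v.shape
(7, 7, 7)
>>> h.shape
(13, 7, 29)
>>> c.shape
(37, 37)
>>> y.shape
()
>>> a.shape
(7, 29)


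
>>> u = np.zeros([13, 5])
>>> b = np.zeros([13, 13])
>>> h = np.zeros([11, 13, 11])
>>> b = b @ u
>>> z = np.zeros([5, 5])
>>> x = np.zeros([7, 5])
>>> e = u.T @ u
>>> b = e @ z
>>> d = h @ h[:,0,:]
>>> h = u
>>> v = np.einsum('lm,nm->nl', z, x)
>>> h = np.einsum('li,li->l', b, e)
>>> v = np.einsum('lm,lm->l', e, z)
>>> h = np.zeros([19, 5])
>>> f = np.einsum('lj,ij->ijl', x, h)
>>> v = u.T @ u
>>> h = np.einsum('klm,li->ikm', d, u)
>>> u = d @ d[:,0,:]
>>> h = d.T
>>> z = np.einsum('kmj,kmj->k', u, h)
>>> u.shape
(11, 13, 11)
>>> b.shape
(5, 5)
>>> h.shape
(11, 13, 11)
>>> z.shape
(11,)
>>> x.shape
(7, 5)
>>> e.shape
(5, 5)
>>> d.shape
(11, 13, 11)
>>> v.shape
(5, 5)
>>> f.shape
(19, 5, 7)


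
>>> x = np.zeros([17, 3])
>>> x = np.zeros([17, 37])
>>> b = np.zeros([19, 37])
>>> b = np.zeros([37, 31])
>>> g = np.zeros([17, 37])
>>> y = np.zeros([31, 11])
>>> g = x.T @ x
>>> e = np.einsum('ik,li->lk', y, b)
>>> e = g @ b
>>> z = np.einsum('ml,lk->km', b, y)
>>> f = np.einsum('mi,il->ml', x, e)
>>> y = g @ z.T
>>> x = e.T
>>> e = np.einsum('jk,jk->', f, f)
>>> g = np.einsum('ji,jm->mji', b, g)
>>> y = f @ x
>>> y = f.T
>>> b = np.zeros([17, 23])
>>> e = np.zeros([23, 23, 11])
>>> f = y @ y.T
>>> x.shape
(31, 37)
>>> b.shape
(17, 23)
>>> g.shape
(37, 37, 31)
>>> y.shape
(31, 17)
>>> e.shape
(23, 23, 11)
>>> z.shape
(11, 37)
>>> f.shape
(31, 31)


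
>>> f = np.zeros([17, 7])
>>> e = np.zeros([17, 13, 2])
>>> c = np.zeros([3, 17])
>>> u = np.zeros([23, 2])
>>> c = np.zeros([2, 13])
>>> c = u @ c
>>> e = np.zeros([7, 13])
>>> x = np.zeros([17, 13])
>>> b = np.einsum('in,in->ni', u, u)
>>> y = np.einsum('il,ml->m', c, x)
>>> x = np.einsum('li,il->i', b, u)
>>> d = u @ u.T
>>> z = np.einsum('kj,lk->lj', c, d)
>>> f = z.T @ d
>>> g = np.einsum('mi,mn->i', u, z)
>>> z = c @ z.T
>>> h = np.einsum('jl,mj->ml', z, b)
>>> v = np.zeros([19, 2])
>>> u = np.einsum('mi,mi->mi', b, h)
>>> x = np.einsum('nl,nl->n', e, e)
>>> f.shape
(13, 23)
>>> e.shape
(7, 13)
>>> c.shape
(23, 13)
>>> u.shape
(2, 23)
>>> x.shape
(7,)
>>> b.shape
(2, 23)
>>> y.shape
(17,)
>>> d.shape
(23, 23)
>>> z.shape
(23, 23)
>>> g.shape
(2,)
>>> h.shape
(2, 23)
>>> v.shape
(19, 2)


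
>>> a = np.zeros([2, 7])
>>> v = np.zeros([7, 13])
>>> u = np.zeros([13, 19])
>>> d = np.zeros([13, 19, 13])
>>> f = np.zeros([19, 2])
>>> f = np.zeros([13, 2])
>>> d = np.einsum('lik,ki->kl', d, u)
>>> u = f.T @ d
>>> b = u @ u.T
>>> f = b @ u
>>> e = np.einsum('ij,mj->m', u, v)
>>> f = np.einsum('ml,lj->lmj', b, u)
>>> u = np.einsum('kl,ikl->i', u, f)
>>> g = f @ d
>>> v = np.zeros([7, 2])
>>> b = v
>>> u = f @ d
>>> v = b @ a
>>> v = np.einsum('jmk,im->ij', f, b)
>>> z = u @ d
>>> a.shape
(2, 7)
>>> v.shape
(7, 2)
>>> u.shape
(2, 2, 13)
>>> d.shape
(13, 13)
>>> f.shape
(2, 2, 13)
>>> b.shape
(7, 2)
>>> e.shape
(7,)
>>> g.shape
(2, 2, 13)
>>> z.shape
(2, 2, 13)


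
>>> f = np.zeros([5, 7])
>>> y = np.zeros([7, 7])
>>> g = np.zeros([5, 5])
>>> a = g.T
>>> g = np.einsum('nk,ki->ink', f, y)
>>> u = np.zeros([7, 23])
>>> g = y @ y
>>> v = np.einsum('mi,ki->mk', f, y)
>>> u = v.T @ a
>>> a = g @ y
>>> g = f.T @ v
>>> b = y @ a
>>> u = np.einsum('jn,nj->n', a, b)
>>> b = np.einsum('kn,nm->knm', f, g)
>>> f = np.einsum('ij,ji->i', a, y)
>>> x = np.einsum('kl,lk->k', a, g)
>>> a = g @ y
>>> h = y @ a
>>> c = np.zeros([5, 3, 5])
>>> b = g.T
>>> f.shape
(7,)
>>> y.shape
(7, 7)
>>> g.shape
(7, 7)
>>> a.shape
(7, 7)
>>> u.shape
(7,)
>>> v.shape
(5, 7)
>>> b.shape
(7, 7)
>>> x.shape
(7,)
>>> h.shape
(7, 7)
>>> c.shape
(5, 3, 5)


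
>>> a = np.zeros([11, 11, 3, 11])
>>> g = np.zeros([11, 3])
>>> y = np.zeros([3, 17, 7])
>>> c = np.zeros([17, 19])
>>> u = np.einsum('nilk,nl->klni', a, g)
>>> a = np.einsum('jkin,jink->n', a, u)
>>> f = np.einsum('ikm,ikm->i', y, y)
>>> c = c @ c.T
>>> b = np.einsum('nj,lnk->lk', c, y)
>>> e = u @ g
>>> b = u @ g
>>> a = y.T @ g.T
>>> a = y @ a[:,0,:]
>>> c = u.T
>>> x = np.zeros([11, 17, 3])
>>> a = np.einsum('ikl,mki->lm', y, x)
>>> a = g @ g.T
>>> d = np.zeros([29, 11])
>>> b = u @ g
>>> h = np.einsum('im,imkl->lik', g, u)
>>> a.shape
(11, 11)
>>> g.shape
(11, 3)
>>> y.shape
(3, 17, 7)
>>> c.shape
(11, 11, 3, 11)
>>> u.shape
(11, 3, 11, 11)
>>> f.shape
(3,)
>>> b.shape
(11, 3, 11, 3)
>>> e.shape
(11, 3, 11, 3)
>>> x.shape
(11, 17, 3)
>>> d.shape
(29, 11)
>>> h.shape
(11, 11, 11)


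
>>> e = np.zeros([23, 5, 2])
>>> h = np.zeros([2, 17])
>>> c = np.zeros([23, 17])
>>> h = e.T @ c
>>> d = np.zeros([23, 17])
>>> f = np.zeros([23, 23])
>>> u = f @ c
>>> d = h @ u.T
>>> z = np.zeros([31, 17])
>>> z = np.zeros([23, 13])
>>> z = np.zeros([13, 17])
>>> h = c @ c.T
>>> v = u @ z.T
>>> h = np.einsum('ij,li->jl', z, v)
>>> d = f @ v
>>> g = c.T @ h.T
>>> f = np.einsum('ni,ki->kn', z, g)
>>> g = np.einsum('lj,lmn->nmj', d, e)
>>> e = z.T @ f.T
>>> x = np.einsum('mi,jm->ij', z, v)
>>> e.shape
(17, 17)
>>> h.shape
(17, 23)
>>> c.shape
(23, 17)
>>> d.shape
(23, 13)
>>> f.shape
(17, 13)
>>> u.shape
(23, 17)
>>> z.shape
(13, 17)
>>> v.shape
(23, 13)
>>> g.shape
(2, 5, 13)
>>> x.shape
(17, 23)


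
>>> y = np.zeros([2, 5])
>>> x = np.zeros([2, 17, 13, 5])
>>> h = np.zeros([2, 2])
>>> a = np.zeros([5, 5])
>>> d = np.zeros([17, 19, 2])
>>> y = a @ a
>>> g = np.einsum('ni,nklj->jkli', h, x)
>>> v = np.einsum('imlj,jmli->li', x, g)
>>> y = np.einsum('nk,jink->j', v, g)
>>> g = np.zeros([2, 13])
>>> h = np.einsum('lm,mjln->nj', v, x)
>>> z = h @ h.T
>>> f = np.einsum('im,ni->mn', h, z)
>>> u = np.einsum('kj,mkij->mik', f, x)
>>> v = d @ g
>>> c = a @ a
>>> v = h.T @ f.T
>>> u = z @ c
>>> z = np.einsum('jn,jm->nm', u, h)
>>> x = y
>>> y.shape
(5,)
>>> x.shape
(5,)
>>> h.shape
(5, 17)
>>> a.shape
(5, 5)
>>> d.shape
(17, 19, 2)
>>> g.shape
(2, 13)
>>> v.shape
(17, 17)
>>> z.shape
(5, 17)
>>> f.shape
(17, 5)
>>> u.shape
(5, 5)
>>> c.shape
(5, 5)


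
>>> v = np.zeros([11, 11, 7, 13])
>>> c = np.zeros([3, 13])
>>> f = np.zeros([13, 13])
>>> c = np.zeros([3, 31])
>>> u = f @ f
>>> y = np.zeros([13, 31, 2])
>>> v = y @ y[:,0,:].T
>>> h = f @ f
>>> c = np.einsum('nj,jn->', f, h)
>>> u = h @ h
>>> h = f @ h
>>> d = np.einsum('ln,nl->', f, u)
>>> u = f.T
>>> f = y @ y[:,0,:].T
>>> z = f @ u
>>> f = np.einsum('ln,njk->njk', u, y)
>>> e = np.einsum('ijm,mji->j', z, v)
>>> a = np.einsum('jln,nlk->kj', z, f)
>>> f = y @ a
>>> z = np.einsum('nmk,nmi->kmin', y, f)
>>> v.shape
(13, 31, 13)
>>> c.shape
()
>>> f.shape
(13, 31, 13)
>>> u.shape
(13, 13)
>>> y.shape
(13, 31, 2)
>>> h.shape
(13, 13)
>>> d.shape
()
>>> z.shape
(2, 31, 13, 13)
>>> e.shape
(31,)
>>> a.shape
(2, 13)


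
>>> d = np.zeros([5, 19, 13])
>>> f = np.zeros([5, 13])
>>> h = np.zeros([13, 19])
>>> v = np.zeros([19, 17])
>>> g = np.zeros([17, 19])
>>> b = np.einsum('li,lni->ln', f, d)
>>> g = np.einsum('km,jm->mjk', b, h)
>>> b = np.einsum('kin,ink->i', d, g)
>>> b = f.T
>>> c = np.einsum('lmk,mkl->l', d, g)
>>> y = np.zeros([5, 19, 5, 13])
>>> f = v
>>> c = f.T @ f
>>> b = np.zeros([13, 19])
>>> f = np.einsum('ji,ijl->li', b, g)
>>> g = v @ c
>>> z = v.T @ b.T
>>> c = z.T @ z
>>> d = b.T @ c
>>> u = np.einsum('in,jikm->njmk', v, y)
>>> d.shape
(19, 13)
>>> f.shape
(5, 19)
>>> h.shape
(13, 19)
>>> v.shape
(19, 17)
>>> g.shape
(19, 17)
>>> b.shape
(13, 19)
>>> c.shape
(13, 13)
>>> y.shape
(5, 19, 5, 13)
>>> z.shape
(17, 13)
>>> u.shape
(17, 5, 13, 5)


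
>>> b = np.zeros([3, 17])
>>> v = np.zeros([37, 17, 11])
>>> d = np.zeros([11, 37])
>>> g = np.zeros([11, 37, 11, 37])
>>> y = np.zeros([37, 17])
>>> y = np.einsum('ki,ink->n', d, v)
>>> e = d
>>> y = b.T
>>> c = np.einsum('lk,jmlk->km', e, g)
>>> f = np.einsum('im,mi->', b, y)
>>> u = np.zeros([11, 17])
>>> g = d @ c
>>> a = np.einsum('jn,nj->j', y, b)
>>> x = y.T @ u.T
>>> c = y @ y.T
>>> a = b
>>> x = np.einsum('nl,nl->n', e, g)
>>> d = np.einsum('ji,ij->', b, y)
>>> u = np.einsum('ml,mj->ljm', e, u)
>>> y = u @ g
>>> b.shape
(3, 17)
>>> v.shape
(37, 17, 11)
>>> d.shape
()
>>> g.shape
(11, 37)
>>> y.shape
(37, 17, 37)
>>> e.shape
(11, 37)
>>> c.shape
(17, 17)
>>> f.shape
()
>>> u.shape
(37, 17, 11)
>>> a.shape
(3, 17)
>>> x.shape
(11,)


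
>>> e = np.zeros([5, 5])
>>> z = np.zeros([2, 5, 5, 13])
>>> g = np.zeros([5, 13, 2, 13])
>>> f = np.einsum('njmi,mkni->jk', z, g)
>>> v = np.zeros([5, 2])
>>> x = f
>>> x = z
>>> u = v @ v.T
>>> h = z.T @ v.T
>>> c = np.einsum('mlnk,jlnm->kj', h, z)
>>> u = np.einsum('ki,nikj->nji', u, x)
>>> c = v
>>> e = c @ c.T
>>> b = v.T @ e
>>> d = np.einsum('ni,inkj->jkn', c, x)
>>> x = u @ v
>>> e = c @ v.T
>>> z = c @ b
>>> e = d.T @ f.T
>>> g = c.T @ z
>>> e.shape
(5, 5, 5)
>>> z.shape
(5, 5)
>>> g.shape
(2, 5)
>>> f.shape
(5, 13)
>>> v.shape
(5, 2)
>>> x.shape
(2, 13, 2)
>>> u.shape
(2, 13, 5)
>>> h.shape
(13, 5, 5, 5)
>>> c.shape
(5, 2)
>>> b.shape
(2, 5)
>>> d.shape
(13, 5, 5)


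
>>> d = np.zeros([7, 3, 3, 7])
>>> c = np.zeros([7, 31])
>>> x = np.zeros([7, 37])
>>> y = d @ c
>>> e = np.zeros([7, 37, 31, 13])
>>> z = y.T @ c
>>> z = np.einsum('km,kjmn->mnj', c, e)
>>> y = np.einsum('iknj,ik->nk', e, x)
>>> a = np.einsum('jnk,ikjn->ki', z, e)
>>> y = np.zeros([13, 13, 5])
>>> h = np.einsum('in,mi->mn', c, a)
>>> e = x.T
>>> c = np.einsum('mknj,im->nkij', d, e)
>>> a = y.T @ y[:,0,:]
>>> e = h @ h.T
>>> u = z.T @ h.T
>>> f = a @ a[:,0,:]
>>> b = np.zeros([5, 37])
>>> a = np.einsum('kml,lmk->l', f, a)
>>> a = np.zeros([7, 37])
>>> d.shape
(7, 3, 3, 7)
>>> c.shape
(3, 3, 37, 7)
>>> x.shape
(7, 37)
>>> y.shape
(13, 13, 5)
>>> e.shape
(37, 37)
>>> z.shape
(31, 13, 37)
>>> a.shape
(7, 37)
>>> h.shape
(37, 31)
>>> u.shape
(37, 13, 37)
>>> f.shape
(5, 13, 5)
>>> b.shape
(5, 37)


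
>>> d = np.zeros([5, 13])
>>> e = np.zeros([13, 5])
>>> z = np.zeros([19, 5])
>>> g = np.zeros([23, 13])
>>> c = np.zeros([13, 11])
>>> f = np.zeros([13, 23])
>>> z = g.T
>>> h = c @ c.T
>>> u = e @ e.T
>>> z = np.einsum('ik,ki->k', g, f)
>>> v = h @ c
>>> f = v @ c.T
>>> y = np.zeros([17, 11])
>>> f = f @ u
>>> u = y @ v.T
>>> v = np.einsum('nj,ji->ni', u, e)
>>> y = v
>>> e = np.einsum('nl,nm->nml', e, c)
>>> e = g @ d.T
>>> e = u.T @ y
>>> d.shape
(5, 13)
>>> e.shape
(13, 5)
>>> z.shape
(13,)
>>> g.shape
(23, 13)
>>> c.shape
(13, 11)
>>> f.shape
(13, 13)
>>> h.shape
(13, 13)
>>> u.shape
(17, 13)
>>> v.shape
(17, 5)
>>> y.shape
(17, 5)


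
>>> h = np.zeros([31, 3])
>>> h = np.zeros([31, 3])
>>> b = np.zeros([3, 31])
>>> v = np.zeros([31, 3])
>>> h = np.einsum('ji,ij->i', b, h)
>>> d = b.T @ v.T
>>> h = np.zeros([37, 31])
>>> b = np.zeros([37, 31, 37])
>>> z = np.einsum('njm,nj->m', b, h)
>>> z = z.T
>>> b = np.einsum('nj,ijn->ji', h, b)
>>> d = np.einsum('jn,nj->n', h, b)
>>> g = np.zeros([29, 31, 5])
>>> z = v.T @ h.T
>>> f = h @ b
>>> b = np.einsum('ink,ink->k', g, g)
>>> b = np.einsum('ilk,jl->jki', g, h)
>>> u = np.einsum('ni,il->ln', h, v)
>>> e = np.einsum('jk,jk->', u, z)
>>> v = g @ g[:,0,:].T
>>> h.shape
(37, 31)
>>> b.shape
(37, 5, 29)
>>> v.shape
(29, 31, 29)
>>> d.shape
(31,)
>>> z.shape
(3, 37)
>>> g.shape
(29, 31, 5)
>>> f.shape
(37, 37)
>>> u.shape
(3, 37)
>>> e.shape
()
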